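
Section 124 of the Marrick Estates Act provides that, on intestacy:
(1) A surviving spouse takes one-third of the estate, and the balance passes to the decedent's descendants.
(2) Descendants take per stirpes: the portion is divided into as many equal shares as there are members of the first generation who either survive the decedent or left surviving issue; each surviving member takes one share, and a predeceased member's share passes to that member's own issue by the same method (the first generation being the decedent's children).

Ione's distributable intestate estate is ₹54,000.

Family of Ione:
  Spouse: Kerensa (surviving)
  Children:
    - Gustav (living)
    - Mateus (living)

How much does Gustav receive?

Gustav receives ₹18,000.

Kerensa takes one-third of ₹54,000 = ₹18,000. The remaining ₹36,000 passes to the descendants.
The descendants' portion (₹36,000) is divided into 2 shares of ₹18,000: Gustav and Mateus each take ₹18,000.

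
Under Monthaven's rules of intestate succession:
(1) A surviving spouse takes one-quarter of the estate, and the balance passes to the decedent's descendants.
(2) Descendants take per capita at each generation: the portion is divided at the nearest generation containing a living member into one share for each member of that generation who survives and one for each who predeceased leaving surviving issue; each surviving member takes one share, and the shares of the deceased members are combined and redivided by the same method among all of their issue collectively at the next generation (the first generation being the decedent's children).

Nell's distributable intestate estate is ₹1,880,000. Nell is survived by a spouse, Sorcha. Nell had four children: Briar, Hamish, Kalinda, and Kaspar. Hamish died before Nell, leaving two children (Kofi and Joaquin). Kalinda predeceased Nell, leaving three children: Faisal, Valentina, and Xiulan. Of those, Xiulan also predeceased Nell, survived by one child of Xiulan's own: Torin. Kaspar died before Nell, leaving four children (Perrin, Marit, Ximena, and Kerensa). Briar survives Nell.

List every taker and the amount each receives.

Sorcha: ₹470,000; Briar: ₹352,500; Kofi: ₹117,500; Joaquin: ₹117,500; Faisal: ₹117,500; Valentina: ₹117,500; Torin: ₹117,500; Perrin: ₹117,500; Marit: ₹117,500; Ximena: ₹117,500; Kerensa: ₹117,500

Sorcha takes one-quarter of ₹1,880,000 = ₹470,000. The remaining ₹1,410,000 passes to the descendants.
The descendants' portion (₹1,410,000) is divided at the children's generation into 4 shares of ₹352,500. Briar takes ₹352,500. The 3 shares of the deceased (Hamish, Kalinda, and Kaspar) are combined into a pool of ₹1,057,500.
That pool (₹1,057,500) is divided at the grandchildren's generation into 9 shares of ₹117,500. Kofi, Joaquin, Faisal, Valentina, Perrin, Marit, Ximena, and Kerensa each take ₹117,500. The remaining share for the deceased Xiulan (₹117,500) is carried to the next generation.
That pool (₹117,500) passes entirely to Torin, the sole taker at the great-grandchildren's generation.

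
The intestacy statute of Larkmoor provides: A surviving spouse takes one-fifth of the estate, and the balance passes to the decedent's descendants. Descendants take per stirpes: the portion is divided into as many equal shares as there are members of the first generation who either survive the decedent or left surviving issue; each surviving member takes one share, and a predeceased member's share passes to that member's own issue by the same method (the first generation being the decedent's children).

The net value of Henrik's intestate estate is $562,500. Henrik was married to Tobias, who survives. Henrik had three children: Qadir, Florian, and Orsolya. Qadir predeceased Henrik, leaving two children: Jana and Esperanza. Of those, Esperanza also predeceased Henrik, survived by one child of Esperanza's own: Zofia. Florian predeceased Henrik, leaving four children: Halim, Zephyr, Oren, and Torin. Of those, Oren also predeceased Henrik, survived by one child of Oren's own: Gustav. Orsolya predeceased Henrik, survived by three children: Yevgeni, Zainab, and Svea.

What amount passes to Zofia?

Tobias takes one-fifth of $562,500 = $112,500. The remaining $450,000 passes to the descendants.
The descendants' portion ($450,000) is divided into 3 shares of $150,000: Qadir's $150,000 share passes to Qadir's issue; Florian's $150,000 share passes to Florian's issue; Orsolya's $150,000 share passes to Orsolya's issue.
Qadir's share ($150,000) is divided into 2 shares of $75,000: Jana takes $75,000; Esperanza's $75,000 share passes to Esperanza's issue.
Esperanza's share ($75,000) passes entirely to Zofia.
Florian's share ($150,000) is divided into 4 shares of $37,500: Halim, Zephyr, and Torin each take $37,500; Oren's $37,500 share passes to Oren's issue.
Oren's share ($37,500) passes entirely to Gustav.
Orsolya's share ($150,000) is divided into 3 shares of $50,000: Yevgeni, Zainab, and Svea each take $50,000.

Zofia receives $75,000.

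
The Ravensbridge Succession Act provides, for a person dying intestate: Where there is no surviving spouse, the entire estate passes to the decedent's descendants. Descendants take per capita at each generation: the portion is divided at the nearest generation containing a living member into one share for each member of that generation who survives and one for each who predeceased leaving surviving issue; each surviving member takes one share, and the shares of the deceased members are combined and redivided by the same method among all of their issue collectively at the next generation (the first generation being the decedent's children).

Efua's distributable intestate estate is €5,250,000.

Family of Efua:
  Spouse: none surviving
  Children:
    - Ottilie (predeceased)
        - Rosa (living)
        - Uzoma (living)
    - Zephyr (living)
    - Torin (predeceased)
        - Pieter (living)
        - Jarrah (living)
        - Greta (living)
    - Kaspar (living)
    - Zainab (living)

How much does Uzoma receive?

Uzoma receives €420,000.

The entire €5,250,000 passes to the descendants.
That amount (€5,250,000) is divided at the children's generation into 5 shares of €1,050,000. Zephyr, Kaspar, and Zainab each take €1,050,000. The 2 shares of the deceased (Ottilie and Torin) are combined into a pool of €2,100,000.
That pool (€2,100,000) is divided at the grandchildren's generation equally among Rosa, Uzoma, Pieter, Jarrah, and Greta: €420,000 each.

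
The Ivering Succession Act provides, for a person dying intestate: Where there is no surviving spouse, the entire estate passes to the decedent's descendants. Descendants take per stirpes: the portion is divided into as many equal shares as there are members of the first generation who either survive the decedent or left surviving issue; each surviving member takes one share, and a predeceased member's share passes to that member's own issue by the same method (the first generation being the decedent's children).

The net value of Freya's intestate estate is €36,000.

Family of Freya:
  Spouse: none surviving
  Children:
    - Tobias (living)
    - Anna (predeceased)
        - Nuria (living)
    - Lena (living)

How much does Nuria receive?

Nuria receives €12,000.

The entire €36,000 passes to the descendants.
That amount (€36,000) is divided into 3 shares of €12,000: Tobias and Lena each take €12,000; Anna's €12,000 share passes to Anna's issue.
Anna's share (€12,000) passes entirely to Nuria.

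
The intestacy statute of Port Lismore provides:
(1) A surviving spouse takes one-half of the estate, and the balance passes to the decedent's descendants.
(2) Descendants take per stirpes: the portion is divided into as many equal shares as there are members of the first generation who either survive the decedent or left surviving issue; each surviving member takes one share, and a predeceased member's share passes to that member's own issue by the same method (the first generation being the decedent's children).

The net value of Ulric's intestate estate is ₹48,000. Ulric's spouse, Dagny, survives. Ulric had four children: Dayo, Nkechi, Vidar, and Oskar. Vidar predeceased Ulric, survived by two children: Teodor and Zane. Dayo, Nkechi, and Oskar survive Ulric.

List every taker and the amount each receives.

Dagny takes one-half of ₹48,000 = ₹24,000. The remaining ₹24,000 passes to the descendants.
The descendants' portion (₹24,000) is divided into 4 shares of ₹6,000: Dayo, Nkechi, and Oskar each take ₹6,000; Vidar's ₹6,000 share passes to Vidar's issue.
Vidar's share (₹6,000) is divided into 2 shares of ₹3,000: Teodor and Zane each take ₹3,000.

Dagny: ₹24,000; Dayo: ₹6,000; Nkechi: ₹6,000; Teodor: ₹3,000; Zane: ₹3,000; Oskar: ₹6,000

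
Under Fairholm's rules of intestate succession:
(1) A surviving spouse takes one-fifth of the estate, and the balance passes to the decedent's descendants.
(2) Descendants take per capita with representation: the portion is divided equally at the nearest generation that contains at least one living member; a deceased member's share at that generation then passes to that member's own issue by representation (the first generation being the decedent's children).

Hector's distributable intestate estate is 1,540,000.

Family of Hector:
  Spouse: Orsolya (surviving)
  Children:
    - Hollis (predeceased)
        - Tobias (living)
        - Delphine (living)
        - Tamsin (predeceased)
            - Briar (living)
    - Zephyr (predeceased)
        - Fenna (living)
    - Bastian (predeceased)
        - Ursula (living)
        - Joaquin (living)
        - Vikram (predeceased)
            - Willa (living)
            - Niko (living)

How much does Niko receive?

Niko receives 88,000.

Orsolya takes one-fifth of 1,540,000 = 308,000. The remaining 1,232,000 passes to the descendants.
No child survives, so the initial division is made at the grandchildren's generation.
The descendants' portion (1,232,000) is divided into 7 shares of 176,000: Tobias, Delphine, Fenna, Ursula, and Joaquin each take 176,000; Tamsin's 176,000 share passes to Tamsin's issue; Vikram's 176,000 share passes to Vikram's issue.
Tamsin's share (176,000) passes entirely to Briar.
Vikram's share (176,000) is divided into 2 shares of 88,000: Willa and Niko each take 88,000.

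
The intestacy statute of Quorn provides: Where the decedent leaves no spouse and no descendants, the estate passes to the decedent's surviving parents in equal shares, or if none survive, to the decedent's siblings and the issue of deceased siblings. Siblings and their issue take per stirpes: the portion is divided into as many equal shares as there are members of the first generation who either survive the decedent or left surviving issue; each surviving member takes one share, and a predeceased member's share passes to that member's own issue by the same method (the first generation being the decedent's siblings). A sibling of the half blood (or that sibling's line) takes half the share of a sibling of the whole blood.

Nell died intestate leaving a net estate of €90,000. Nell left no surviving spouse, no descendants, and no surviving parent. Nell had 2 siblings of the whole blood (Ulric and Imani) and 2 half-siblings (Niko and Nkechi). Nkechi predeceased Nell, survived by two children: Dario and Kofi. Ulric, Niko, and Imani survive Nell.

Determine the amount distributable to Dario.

Dario receives €7,500.

The entire €90,000 passes to the siblings and their issue.
Counting each half-blood sibling's line as half a unit, there are 3 units in €90,000, so one unit is €30,000. Whole-blood lines (Ulric and Imani) take €30,000 each; half-blood lines (Niko and Nkechi) take €15,000 each.
Nkechi's share (€15,000) is divided into 2 shares of €7,500: Dario and Kofi each take €7,500.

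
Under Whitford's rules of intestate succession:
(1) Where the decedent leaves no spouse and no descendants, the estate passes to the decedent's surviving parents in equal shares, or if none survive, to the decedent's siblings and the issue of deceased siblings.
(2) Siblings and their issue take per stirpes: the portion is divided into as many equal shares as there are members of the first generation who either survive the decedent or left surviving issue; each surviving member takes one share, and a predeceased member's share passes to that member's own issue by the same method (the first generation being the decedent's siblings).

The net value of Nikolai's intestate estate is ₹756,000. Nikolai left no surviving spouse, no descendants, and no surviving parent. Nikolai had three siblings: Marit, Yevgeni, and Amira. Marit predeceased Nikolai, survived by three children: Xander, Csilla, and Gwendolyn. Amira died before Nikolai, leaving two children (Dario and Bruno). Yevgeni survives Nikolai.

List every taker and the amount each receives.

Xander: ₹84,000; Csilla: ₹84,000; Gwendolyn: ₹84,000; Yevgeni: ₹252,000; Dario: ₹126,000; Bruno: ₹126,000

The entire ₹756,000 passes to the siblings and their issue.
That amount (₹756,000) is divided into 3 shares of ₹252,000: Yevgeni takes ₹252,000; Marit's ₹252,000 share passes to Marit's issue; Amira's ₹252,000 share passes to Amira's issue.
Marit's share (₹252,000) is divided into 3 shares of ₹84,000: Xander, Csilla, and Gwendolyn each take ₹84,000.
Amira's share (₹252,000) is divided into 2 shares of ₹126,000: Dario and Bruno each take ₹126,000.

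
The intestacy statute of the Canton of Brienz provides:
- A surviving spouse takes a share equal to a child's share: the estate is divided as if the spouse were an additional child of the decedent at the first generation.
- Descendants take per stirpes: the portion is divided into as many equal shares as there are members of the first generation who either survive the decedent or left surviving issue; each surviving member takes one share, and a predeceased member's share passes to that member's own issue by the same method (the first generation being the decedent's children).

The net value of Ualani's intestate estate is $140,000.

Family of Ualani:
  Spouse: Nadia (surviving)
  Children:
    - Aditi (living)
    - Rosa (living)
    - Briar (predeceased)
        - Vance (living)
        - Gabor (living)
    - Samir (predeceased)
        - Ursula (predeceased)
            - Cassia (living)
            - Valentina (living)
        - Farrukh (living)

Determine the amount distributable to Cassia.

The spouse counts as an additional share at the children's level, so there are 5 primary shares of $28,000. Nadia takes one such share ($28,000).
The children's combined portion ($112,000) is divided into 4 shares of $28,000: Aditi and Rosa each take $28,000; Briar's $28,000 share passes to Briar's issue; Samir's $28,000 share passes to Samir's issue.
Briar's share ($28,000) is divided into 2 shares of $14,000: Vance and Gabor each take $14,000.
Samir's share ($28,000) is divided into 2 shares of $14,000: Farrukh takes $14,000; Ursula's $14,000 share passes to Ursula's issue.
Ursula's share ($14,000) is divided into 2 shares of $7,000: Cassia and Valentina each take $7,000.

Cassia receives $7,000.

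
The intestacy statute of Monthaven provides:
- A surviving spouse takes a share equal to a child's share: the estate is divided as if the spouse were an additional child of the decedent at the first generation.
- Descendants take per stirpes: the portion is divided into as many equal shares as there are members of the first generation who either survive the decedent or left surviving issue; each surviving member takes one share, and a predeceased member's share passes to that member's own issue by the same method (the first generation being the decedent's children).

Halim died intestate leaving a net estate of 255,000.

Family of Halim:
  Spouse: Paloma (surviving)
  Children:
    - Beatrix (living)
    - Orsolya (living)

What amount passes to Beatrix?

The spouse counts as an additional share at the children's level, so there are 3 primary shares of 85,000. Paloma takes one such share (85,000).
The children's combined portion (170,000) is divided into 2 shares of 85,000: Beatrix and Orsolya each take 85,000.

Beatrix receives 85,000.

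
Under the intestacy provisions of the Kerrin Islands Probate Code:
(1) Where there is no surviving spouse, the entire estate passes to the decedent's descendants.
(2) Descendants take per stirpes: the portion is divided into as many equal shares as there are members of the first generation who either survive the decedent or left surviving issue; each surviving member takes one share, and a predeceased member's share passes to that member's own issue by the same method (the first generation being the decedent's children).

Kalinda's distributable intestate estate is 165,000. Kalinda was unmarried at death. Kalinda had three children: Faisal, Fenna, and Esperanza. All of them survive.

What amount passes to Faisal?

Faisal receives 55,000.

The entire 165,000 passes to the descendants.
That amount (165,000) is divided into 3 shares of 55,000: Faisal, Fenna, and Esperanza each take 55,000.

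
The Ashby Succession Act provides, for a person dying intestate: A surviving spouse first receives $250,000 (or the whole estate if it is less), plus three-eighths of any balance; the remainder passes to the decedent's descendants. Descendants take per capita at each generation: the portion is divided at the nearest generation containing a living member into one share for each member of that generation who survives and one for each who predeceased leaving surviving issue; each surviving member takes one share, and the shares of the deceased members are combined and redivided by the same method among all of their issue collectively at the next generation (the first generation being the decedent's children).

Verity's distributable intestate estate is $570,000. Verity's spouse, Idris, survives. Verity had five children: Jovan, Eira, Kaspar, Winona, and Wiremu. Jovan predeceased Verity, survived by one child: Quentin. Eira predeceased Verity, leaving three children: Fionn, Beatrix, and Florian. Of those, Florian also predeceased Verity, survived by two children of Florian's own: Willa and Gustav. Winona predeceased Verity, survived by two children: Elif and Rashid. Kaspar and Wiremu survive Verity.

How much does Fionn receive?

Idris first takes $250,000, leaving a balance of $320,000. Idris then takes three-eighths of the balance ($120,000), for a total of $370,000. The remaining $200,000 passes to the descendants.
The descendants' portion ($200,000) is divided at the children's generation into 5 shares of $40,000. Kaspar and Wiremu each take $40,000. The 3 shares of the deceased (Jovan, Eira, and Winona) are combined into a pool of $120,000.
That pool ($120,000) is divided at the grandchildren's generation into 6 shares of $20,000. Quentin, Fionn, Beatrix, Elif, and Rashid each take $20,000. The remaining share for the deceased Florian ($20,000) is carried to the next generation.
That pool ($20,000) is divided at the great-grandchildren's generation equally among Willa and Gustav: $10,000 each.

Fionn receives $20,000.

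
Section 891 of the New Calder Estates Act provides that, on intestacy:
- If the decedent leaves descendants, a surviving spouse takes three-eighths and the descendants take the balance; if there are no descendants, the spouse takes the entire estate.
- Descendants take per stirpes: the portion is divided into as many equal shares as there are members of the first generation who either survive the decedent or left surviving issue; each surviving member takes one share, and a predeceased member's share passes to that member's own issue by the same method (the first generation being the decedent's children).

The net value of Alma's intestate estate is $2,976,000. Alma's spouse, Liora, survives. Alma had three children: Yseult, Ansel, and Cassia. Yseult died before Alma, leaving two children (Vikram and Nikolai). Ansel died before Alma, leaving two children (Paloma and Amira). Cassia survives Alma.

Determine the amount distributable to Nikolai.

Nikolai receives $310,000.

Liora takes three-eighths of $2,976,000 = $1,116,000. The remaining $1,860,000 passes to the descendants.
The descendants' portion ($1,860,000) is divided into 3 shares of $620,000: Cassia takes $620,000; Yseult's $620,000 share passes to Yseult's issue; Ansel's $620,000 share passes to Ansel's issue.
Yseult's share ($620,000) is divided into 2 shares of $310,000: Vikram and Nikolai each take $310,000.
Ansel's share ($620,000) is divided into 2 shares of $310,000: Paloma and Amira each take $310,000.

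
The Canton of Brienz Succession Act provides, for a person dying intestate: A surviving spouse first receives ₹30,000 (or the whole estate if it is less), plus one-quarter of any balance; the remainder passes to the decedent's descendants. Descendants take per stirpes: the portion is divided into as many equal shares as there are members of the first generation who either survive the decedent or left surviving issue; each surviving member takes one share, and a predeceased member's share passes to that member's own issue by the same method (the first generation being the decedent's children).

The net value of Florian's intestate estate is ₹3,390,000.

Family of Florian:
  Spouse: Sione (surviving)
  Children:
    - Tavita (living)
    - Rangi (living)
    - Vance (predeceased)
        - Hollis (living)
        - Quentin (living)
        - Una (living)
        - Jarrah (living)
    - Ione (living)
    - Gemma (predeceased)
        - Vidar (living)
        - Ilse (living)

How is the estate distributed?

Sione first takes ₹30,000, leaving a balance of ₹3,360,000. Sione then takes one-quarter of the balance (₹840,000), for a total of ₹870,000. The remaining ₹2,520,000 passes to the descendants.
The descendants' portion (₹2,520,000) is divided into 5 shares of ₹504,000: Tavita, Rangi, and Ione each take ₹504,000; Vance's ₹504,000 share passes to Vance's issue; Gemma's ₹504,000 share passes to Gemma's issue.
Vance's share (₹504,000) is divided into 4 shares of ₹126,000: Hollis, Quentin, Una, and Jarrah each take ₹126,000.
Gemma's share (₹504,000) is divided into 2 shares of ₹252,000: Vidar and Ilse each take ₹252,000.

Sione: ₹870,000; Tavita: ₹504,000; Rangi: ₹504,000; Hollis: ₹126,000; Quentin: ₹126,000; Una: ₹126,000; Jarrah: ₹126,000; Ione: ₹504,000; Vidar: ₹252,000; Ilse: ₹252,000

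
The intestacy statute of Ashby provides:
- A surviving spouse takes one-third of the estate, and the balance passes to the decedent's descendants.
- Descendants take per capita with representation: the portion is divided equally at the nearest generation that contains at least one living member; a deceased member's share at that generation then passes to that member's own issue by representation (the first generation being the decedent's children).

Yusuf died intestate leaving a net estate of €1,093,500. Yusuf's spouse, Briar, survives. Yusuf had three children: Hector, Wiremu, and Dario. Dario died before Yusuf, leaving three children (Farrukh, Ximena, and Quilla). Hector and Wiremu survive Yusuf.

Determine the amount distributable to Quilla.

Quilla receives €81,000.

Briar takes one-third of €1,093,500 = €364,500. The remaining €729,000 passes to the descendants.
The descendants' portion (€729,000) is divided into 3 shares of €243,000: Hector and Wiremu each take €243,000; Dario's €243,000 share passes to Dario's issue.
Dario's share (€243,000) is divided into 3 shares of €81,000: Farrukh, Ximena, and Quilla each take €81,000.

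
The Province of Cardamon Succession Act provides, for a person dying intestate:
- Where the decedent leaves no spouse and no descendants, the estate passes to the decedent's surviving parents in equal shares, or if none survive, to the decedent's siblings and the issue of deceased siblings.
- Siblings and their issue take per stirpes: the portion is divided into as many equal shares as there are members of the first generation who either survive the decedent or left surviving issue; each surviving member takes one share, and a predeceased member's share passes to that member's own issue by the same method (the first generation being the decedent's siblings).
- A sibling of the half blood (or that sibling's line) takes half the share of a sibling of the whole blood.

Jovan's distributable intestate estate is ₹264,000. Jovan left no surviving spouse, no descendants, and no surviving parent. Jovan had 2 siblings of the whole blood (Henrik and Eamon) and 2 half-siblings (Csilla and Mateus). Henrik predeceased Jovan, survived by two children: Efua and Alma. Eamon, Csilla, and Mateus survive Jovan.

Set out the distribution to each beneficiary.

The entire ₹264,000 passes to the siblings and their issue.
Counting each half-blood sibling's line as half a unit, there are 3 units in ₹264,000, so one unit is ₹88,000. Whole-blood lines (Henrik and Eamon) take ₹88,000 each; half-blood lines (Csilla and Mateus) take ₹44,000 each.
Henrik's share (₹88,000) is divided into 2 shares of ₹44,000: Efua and Alma each take ₹44,000.

Efua: ₹44,000; Alma: ₹44,000; Eamon: ₹88,000; Csilla: ₹44,000; Mateus: ₹44,000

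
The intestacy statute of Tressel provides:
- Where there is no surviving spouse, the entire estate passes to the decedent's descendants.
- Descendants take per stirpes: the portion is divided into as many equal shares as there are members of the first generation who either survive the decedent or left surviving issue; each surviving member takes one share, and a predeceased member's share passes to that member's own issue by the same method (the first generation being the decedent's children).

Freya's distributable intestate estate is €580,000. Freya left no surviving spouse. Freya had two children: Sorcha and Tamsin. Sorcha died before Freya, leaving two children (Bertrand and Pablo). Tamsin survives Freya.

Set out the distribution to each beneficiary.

Bertrand: €145,000; Pablo: €145,000; Tamsin: €290,000

The entire €580,000 passes to the descendants.
That amount (€580,000) is divided into 2 shares of €290,000: Tamsin takes €290,000; Sorcha's €290,000 share passes to Sorcha's issue.
Sorcha's share (€290,000) is divided into 2 shares of €145,000: Bertrand and Pablo each take €145,000.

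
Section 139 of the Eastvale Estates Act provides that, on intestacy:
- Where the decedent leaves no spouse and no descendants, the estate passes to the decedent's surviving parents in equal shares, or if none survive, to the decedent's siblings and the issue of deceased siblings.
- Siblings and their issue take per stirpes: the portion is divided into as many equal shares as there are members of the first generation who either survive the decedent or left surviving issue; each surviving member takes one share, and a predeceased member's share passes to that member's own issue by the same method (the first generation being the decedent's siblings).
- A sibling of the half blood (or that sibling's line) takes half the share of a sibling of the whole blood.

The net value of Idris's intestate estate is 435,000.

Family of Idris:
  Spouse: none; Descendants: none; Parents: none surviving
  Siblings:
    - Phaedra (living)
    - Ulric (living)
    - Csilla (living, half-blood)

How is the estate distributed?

Phaedra: 174,000; Ulric: 174,000; Csilla: 87,000

The entire 435,000 passes to the siblings and their issue.
Counting each half-blood sibling's line as half a unit, there are 5/2 units in 435,000, so one unit is 174,000. Whole-blood lines (Phaedra and Ulric) take 174,000 each; half-blood lines (Csilla) take 87,000 each.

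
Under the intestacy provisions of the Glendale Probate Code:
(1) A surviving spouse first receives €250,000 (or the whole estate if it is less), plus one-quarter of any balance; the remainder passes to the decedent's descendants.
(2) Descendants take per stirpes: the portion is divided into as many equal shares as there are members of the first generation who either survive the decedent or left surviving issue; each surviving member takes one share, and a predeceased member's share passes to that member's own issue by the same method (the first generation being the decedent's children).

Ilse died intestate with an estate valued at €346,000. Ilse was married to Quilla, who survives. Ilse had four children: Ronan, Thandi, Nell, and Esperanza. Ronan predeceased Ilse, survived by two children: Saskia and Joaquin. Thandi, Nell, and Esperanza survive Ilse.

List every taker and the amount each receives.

Quilla: €274,000; Saskia: €9,000; Joaquin: €9,000; Thandi: €18,000; Nell: €18,000; Esperanza: €18,000

Quilla first takes €250,000, leaving a balance of €96,000. Quilla then takes one-quarter of the balance (€24,000), for a total of €274,000. The remaining €72,000 passes to the descendants.
The descendants' portion (€72,000) is divided into 4 shares of €18,000: Thandi, Nell, and Esperanza each take €18,000; Ronan's €18,000 share passes to Ronan's issue.
Ronan's share (€18,000) is divided into 2 shares of €9,000: Saskia and Joaquin each take €9,000.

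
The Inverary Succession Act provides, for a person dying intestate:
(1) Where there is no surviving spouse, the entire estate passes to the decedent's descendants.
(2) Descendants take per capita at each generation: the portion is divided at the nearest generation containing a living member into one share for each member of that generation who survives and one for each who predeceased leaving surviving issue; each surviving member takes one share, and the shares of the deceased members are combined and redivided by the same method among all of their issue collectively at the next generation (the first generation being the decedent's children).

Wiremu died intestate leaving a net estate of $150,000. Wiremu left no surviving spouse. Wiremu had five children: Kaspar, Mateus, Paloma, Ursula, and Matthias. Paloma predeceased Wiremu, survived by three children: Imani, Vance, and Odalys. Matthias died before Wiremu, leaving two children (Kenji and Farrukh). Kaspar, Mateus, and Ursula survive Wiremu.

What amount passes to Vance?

The entire $150,000 passes to the descendants.
That amount ($150,000) is divided at the children's generation into 5 shares of $30,000. Kaspar, Mateus, and Ursula each take $30,000. The 2 shares of the deceased (Paloma and Matthias) are combined into a pool of $60,000.
That pool ($60,000) is divided at the grandchildren's generation equally among Imani, Vance, Odalys, Kenji, and Farrukh: $12,000 each.

Vance receives $12,000.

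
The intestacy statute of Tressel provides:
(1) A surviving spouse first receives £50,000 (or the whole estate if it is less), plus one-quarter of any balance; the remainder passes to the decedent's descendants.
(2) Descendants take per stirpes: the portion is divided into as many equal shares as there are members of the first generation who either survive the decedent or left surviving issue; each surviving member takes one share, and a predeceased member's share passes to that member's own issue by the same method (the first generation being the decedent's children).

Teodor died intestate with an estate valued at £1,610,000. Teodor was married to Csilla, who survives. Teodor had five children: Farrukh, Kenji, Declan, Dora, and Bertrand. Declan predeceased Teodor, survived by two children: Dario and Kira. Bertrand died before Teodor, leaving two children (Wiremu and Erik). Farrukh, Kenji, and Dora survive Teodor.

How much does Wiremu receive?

Csilla first takes £50,000, leaving a balance of £1,560,000. Csilla then takes one-quarter of the balance (£390,000), for a total of £440,000. The remaining £1,170,000 passes to the descendants.
The descendants' portion (£1,170,000) is divided into 5 shares of £234,000: Farrukh, Kenji, and Dora each take £234,000; Declan's £234,000 share passes to Declan's issue; Bertrand's £234,000 share passes to Bertrand's issue.
Declan's share (£234,000) is divided into 2 shares of £117,000: Dario and Kira each take £117,000.
Bertrand's share (£234,000) is divided into 2 shares of £117,000: Wiremu and Erik each take £117,000.

Wiremu receives £117,000.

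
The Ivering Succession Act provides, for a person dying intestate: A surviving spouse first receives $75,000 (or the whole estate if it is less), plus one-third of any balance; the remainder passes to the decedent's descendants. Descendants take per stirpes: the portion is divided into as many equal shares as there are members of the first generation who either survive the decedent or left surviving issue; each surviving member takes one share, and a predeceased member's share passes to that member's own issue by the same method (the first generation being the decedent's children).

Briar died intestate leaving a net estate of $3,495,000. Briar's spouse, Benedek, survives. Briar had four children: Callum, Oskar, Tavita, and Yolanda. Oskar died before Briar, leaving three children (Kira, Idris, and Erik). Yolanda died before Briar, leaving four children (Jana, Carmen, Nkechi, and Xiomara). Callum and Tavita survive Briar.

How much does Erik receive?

Benedek first takes $75,000, leaving a balance of $3,420,000. Benedek then takes one-third of the balance ($1,140,000), for a total of $1,215,000. The remaining $2,280,000 passes to the descendants.
The descendants' portion ($2,280,000) is divided into 4 shares of $570,000: Callum and Tavita each take $570,000; Oskar's $570,000 share passes to Oskar's issue; Yolanda's $570,000 share passes to Yolanda's issue.
Oskar's share ($570,000) is divided into 3 shares of $190,000: Kira, Idris, and Erik each take $190,000.
Yolanda's share ($570,000) is divided into 4 shares of $142,500: Jana, Carmen, Nkechi, and Xiomara each take $142,500.

Erik receives $190,000.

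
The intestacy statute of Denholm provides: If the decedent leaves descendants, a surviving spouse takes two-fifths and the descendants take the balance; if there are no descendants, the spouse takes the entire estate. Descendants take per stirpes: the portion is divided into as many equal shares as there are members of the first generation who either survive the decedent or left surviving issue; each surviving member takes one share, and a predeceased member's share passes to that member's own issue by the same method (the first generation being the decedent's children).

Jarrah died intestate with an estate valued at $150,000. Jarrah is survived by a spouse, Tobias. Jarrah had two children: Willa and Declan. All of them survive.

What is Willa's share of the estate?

Tobias takes two-fifths of $150,000 = $60,000. The remaining $90,000 passes to the descendants.
The descendants' portion ($90,000) is divided into 2 shares of $45,000: Willa and Declan each take $45,000.

Willa receives $45,000.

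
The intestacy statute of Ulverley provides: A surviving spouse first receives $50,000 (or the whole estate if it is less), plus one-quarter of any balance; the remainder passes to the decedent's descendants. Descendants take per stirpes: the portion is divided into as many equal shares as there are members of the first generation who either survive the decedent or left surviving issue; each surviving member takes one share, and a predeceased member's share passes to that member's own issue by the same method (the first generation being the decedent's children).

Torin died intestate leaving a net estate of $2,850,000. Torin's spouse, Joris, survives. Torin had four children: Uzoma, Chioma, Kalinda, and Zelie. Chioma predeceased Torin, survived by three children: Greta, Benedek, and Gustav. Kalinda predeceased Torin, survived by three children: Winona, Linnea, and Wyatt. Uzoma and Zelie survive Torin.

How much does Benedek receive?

Benedek receives $175,000.

Joris first takes $50,000, leaving a balance of $2,800,000. Joris then takes one-quarter of the balance ($700,000), for a total of $750,000. The remaining $2,100,000 passes to the descendants.
The descendants' portion ($2,100,000) is divided into 4 shares of $525,000: Uzoma and Zelie each take $525,000; Chioma's $525,000 share passes to Chioma's issue; Kalinda's $525,000 share passes to Kalinda's issue.
Chioma's share ($525,000) is divided into 3 shares of $175,000: Greta, Benedek, and Gustav each take $175,000.
Kalinda's share ($525,000) is divided into 3 shares of $175,000: Winona, Linnea, and Wyatt each take $175,000.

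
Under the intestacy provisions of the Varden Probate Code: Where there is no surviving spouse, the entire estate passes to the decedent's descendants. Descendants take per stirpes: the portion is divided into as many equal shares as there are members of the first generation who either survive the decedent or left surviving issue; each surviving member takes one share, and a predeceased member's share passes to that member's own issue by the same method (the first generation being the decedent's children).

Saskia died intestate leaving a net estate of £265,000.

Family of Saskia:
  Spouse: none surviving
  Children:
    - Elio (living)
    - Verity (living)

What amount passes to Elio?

The entire £265,000 passes to the descendants.
That amount (£265,000) is divided into 2 shares of £132,500: Elio and Verity each take £132,500.

Elio receives £132,500.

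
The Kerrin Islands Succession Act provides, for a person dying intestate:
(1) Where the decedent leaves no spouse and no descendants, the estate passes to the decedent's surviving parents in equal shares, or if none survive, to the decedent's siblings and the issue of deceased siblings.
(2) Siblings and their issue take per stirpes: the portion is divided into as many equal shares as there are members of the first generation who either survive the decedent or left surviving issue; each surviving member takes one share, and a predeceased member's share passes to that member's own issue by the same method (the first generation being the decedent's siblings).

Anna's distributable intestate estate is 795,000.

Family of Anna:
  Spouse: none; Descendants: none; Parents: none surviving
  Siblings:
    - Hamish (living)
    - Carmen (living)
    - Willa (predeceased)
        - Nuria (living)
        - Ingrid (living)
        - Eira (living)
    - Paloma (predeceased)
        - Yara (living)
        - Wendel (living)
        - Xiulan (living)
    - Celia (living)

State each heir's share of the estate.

Hamish: 159,000; Carmen: 159,000; Nuria: 53,000; Ingrid: 53,000; Eira: 53,000; Yara: 53,000; Wendel: 53,000; Xiulan: 53,000; Celia: 159,000

The entire 795,000 passes to the siblings and their issue.
That amount (795,000) is divided into 5 shares of 159,000: Hamish, Carmen, and Celia each take 159,000; Willa's 159,000 share passes to Willa's issue; Paloma's 159,000 share passes to Paloma's issue.
Willa's share (159,000) is divided into 3 shares of 53,000: Nuria, Ingrid, and Eira each take 53,000.
Paloma's share (159,000) is divided into 3 shares of 53,000: Yara, Wendel, and Xiulan each take 53,000.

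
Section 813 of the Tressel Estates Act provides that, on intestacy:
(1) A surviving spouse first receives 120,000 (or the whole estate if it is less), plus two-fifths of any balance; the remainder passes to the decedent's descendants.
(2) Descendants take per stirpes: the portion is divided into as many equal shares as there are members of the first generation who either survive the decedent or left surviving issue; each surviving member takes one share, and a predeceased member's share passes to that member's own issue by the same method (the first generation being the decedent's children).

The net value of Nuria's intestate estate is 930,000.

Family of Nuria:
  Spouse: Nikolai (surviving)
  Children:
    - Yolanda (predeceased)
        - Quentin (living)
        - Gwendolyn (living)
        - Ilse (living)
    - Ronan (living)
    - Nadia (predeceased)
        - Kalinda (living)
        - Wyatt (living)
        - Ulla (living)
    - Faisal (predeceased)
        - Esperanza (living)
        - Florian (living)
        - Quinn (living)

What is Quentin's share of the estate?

Nikolai first takes 120,000, leaving a balance of 810,000. Nikolai then takes two-fifths of the balance (324,000), for a total of 444,000. The remaining 486,000 passes to the descendants.
The descendants' portion (486,000) is divided into 4 shares of 121,500: Ronan takes 121,500; Yolanda's 121,500 share passes to Yolanda's issue; Nadia's 121,500 share passes to Nadia's issue; Faisal's 121,500 share passes to Faisal's issue.
Yolanda's share (121,500) is divided into 3 shares of 40,500: Quentin, Gwendolyn, and Ilse each take 40,500.
Nadia's share (121,500) is divided into 3 shares of 40,500: Kalinda, Wyatt, and Ulla each take 40,500.
Faisal's share (121,500) is divided into 3 shares of 40,500: Esperanza, Florian, and Quinn each take 40,500.

Quentin receives 40,500.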